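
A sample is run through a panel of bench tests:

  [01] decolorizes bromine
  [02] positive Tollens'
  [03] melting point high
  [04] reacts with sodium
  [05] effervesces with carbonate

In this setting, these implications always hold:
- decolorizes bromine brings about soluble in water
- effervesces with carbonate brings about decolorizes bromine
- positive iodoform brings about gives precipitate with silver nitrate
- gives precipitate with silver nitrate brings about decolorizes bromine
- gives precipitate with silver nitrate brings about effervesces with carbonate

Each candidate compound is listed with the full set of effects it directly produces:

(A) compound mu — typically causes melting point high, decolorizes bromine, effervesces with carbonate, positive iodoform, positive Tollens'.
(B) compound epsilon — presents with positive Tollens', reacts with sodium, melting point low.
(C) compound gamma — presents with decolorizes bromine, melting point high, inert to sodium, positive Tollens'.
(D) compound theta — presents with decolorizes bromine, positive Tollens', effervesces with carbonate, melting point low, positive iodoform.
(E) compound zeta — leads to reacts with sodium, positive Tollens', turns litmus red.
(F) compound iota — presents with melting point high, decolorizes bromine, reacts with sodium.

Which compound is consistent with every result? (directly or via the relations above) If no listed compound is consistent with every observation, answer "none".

none

For each candidate, compare predicted effects to what was observed:
(A) compound mu — decolorizes bromine +; positive Tollens' +; melting point high +; reacts with sodium -; effervesces with carbonate +
(B) compound epsilon — decolorizes bromine -; positive Tollens' +; melting point high -; reacts with sodium +; effervesces with carbonate -
(C) compound gamma — decolorizes bromine +; positive Tollens' +; melting point high +; reacts with sodium -; effervesces with carbonate -
(D) compound theta — fails on melting point high, reacts with sodium (predicts melting point low, not melting point high)
(E) compound zeta — decolorizes bromine -; positive Tollens' +; melting point high -; reacts with sodium +; effervesces with carbonate -
(F) compound iota — decolorizes bromine +; positive Tollens' -; melting point high +; reacts with sodium +; effervesces with carbonate -
Every candidate fails on at least one observation.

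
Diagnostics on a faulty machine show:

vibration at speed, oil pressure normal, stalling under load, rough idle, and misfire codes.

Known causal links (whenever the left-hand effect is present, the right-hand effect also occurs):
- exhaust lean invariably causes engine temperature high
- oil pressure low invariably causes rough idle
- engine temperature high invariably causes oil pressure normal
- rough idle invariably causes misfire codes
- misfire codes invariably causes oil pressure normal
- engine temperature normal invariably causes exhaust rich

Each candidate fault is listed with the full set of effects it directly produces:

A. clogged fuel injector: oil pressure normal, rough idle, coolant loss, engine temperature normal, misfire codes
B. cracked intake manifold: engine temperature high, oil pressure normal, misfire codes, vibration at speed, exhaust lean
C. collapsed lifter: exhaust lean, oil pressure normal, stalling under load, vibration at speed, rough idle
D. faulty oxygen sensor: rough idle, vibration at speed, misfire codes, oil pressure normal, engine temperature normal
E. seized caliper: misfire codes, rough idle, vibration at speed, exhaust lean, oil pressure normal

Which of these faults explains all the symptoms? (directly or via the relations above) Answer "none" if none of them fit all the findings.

C

For each candidate, compare predicted effects to what was observed:
(A) clogged fuel injector — vibration at speed miss; oil pressure normal match; stalling under load miss; rough idle match; misfire codes match
(B) cracked intake manifold — does not account for stalling under load, rough idle
(C) collapsed lifter — accounts for every observation (misfire codes via rough idle → misfire codes)
(D) faulty oxygen sensor — does not account for stalling under load
(E) seized caliper — vibration at speed match; oil pressure normal match; stalling under load miss; rough idle match; misfire codes match
(C) alone accounts for all the evidence.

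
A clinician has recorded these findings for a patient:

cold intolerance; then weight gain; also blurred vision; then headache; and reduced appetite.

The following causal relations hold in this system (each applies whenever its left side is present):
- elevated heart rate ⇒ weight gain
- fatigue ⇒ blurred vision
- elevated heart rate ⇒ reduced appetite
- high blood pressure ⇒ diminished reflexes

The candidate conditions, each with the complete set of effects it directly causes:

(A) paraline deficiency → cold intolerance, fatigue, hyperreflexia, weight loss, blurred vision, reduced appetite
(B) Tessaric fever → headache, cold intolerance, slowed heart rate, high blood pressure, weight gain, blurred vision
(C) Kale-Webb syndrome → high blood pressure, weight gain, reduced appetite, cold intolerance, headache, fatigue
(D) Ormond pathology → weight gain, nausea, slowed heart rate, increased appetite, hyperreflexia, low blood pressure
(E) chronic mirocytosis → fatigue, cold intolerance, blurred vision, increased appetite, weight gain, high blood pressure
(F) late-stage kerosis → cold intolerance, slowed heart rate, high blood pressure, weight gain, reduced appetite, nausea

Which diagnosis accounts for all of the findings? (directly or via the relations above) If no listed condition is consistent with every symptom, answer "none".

Checking each candidate against the observations:
(A) paraline deficiency — cold intolerance yes; weight gain NO; blurred vision yes; headache NO; reduced appetite yes
(B) Tessaric fever — cold intolerance yes; weight gain yes; blurred vision yes; headache yes; reduced appetite NO
(C) Kale-Webb syndrome — accounts for every observation (blurred vision via fatigue → blurred vision)
(D) Ormond pathology — cold intolerance NO; weight gain yes; blurred vision NO; headache NO; reduced appetite NO
(E) chronic mirocytosis — cold intolerance yes; weight gain yes; blurred vision yes; headache NO; reduced appetite NO
(F) late-stage kerosis — cold intolerance yes; weight gain yes; blurred vision NO; headache NO; reduced appetite yes
Only (C) is consistent with every observation.

C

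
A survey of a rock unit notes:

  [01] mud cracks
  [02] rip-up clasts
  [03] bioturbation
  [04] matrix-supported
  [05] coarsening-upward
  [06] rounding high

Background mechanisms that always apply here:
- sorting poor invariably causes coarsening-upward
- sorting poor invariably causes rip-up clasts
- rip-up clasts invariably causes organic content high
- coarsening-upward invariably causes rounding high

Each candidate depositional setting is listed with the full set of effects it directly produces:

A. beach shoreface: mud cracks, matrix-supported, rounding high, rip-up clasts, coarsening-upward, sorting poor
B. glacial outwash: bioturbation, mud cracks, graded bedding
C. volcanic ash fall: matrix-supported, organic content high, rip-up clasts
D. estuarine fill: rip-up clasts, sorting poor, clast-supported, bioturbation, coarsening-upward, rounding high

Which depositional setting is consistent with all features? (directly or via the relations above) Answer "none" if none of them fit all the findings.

Per-candidate check:
(A) beach shoreface — does not account for bioturbation
(B) glacial outwash — mud cracks ✓; rip-up clasts ✗; bioturbation ✓; matrix-supported ✗; coarsening-upward ✗; rounding high ✗
(C) volcanic ash fall — mud cracks ✗; rip-up clasts ✓; bioturbation ✗; matrix-supported ✓; coarsening-upward ✗; rounding high ✗
(D) estuarine fill — mud cracks ✗; rip-up clasts ✓; bioturbation ✓; matrix-supported ✗; coarsening-upward ✓; rounding high ✓
None of the listed candidates fits everything.

none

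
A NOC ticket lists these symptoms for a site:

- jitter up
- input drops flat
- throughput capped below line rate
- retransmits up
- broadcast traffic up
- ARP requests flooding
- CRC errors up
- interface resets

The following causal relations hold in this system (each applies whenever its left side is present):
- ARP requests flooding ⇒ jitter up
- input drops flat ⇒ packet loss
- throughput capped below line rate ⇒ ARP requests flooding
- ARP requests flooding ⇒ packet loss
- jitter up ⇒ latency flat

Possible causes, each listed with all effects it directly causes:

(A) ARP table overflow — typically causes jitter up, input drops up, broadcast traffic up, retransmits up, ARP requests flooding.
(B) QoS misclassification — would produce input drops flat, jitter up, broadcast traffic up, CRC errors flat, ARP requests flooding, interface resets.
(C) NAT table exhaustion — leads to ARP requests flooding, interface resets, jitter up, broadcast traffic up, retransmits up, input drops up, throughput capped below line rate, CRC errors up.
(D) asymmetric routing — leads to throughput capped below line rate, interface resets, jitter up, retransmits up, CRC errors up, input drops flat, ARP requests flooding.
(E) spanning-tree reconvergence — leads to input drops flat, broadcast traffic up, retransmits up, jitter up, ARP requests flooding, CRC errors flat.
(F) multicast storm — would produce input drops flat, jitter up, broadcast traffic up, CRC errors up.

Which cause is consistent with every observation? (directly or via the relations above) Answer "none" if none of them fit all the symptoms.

Testing each hypothesis:
(A) ARP table overflow — jitter up match; input drops flat miss; throughput capped below line rate miss; retransmits up match; broadcast traffic up match; ARP requests flooding match; CRC errors up miss; interface resets miss
(B) QoS misclassification — jitter up match; input drops flat match; throughput capped below line rate miss; retransmits up miss; broadcast traffic up match; ARP requests flooding match; CRC errors up miss; interface resets match
(C) NAT table exhaustion — jitter up match; input drops flat miss; throughput capped below line rate match; retransmits up match; broadcast traffic up match; ARP requests flooding match; CRC errors up match; interface resets match
(D) asymmetric routing — does not account for broadcast traffic up
(E) spanning-tree reconvergence — fails on throughput capped below line rate, CRC errors up, interface resets (predicts CRC errors flat, not CRC errors up)
(F) multicast storm — does not account for throughput capped below line rate, retransmits up, ARP requests flooding, interface resets
Every candidate fails on at least one observation.

none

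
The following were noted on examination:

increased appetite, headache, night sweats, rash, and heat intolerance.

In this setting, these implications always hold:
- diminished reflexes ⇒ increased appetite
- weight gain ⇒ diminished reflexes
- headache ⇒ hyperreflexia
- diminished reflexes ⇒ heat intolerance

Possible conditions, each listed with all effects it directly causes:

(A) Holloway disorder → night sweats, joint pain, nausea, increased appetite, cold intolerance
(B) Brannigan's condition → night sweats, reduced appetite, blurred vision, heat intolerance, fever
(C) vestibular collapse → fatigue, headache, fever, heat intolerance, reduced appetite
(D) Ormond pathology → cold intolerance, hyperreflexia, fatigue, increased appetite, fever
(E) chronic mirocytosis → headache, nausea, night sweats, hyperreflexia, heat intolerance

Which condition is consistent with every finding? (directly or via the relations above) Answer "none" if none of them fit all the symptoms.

For each candidate, compare predicted effects to what was observed:
(A) Holloway disorder — increased appetite +; headache -; night sweats +; rash -; heat intolerance -
(B) Brannigan's condition — fails on increased appetite, headache, rash (predicts reduced appetite, not increased appetite)
(C) vestibular collapse — fails on increased appetite, night sweats, rash (predicts reduced appetite, not increased appetite)
(D) Ormond pathology — fails on headache, night sweats, rash, heat intolerance (predicts cold intolerance, not heat intolerance)
(E) chronic mirocytosis — does not account for increased appetite, rash
No candidate is consistent with all observations.

none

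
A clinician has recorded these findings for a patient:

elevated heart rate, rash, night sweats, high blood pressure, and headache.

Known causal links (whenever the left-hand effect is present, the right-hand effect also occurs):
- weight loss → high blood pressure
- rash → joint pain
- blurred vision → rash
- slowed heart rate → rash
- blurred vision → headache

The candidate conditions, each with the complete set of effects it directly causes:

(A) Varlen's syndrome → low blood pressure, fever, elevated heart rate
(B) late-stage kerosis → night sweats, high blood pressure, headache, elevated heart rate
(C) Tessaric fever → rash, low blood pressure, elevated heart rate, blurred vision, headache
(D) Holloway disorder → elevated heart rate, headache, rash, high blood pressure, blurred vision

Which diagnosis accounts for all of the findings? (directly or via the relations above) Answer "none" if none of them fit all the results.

none

Per-candidate check:
(A) Varlen's syndrome — fails on rash, night sweats, high blood pressure, headache (predicts low blood pressure, not high blood pressure)
(B) late-stage kerosis — elevated heart rate match; rash miss; night sweats match; high blood pressure match; headache match
(C) Tessaric fever — fails on night sweats, high blood pressure (predicts low blood pressure, not high blood pressure)
(D) Holloway disorder — elevated heart rate match; rash match; night sweats miss; high blood pressure match; headache match
Every candidate fails on at least one observation.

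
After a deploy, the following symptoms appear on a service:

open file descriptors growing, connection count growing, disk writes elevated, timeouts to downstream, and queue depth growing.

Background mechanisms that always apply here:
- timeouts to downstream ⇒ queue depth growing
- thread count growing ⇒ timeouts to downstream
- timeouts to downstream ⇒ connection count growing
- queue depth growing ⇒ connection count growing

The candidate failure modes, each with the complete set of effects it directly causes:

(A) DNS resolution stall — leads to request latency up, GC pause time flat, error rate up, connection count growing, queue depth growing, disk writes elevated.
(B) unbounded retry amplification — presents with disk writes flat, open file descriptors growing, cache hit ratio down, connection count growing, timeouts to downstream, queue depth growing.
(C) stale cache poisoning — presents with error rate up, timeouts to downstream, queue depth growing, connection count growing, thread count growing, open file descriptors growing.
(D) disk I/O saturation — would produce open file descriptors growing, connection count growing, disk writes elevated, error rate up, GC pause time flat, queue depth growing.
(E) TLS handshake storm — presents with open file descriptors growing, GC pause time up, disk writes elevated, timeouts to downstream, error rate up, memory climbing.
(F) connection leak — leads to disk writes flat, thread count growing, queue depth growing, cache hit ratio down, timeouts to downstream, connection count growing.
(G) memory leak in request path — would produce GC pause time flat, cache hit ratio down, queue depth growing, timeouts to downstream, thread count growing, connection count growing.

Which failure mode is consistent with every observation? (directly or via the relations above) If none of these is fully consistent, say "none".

E

Per-candidate check:
(A) DNS resolution stall — does not account for open file descriptors growing, timeouts to downstream
(B) unbounded retry amplification — fails on disk writes elevated (predicts disk writes flat, not disk writes elevated)
(C) stale cache poisoning — open file descriptors growing ✓; connection count growing ✓; disk writes elevated ✗; timeouts to downstream ✓; queue depth growing ✓
(D) disk I/O saturation — does not account for timeouts to downstream
(E) TLS handshake storm — open file descriptors growing ✓; connection count growing ✓ (via timeouts to downstream → connection count growing); disk writes elevated ✓; timeouts to downstream ✓; queue depth growing ✓ (via timeouts to downstream → queue depth growing)
(F) connection leak — fails on open file descriptors growing, disk writes elevated (predicts disk writes flat, not disk writes elevated)
(G) memory leak in request path — open file descriptors growing ✗; connection count growing ✓; disk writes elevated ✗; timeouts to downstream ✓; queue depth growing ✓
Only (E) is consistent with every observation.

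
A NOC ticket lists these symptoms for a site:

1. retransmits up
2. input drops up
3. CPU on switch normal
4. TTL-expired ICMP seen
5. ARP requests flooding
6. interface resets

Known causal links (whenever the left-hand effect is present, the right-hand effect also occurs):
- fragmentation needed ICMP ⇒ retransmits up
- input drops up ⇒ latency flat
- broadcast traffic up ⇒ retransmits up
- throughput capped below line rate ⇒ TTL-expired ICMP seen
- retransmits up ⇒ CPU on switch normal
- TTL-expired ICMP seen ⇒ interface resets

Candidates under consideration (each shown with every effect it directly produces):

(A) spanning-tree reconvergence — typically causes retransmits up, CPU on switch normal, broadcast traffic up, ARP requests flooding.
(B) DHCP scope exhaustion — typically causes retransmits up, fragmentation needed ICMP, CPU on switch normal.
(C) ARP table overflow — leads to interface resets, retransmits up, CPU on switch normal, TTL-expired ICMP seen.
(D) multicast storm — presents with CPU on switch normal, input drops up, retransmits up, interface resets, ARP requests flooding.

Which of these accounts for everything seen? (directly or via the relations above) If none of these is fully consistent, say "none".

Testing each hypothesis:
(A) spanning-tree reconvergence — does not account for input drops up, TTL-expired ICMP seen, interface resets
(B) DHCP scope exhaustion — retransmits up yes; input drops up NO; CPU on switch normal yes; TTL-expired ICMP seen NO; ARP requests flooding NO; interface resets NO
(C) ARP table overflow — does not account for input drops up, ARP requests flooding
(D) multicast storm — does not account for TTL-expired ICMP seen
None of the listed candidates fits everything.

none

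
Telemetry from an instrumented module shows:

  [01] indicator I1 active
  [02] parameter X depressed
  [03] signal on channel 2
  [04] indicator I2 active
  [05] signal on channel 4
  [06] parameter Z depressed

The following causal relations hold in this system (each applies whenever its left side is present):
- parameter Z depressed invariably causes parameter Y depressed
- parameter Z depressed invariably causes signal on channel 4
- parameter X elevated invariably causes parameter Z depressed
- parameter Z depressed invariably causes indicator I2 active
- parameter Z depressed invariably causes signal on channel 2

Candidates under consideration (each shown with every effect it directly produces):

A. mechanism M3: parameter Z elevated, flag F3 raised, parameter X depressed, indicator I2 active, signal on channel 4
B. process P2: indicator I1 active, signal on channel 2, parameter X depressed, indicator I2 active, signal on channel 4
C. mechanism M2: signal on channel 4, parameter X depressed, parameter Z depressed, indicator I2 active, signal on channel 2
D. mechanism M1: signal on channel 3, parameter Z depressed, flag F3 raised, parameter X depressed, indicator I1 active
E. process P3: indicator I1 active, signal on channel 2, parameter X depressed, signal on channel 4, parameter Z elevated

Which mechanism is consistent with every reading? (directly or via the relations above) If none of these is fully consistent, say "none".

Checking each candidate against the observations:
(A) mechanism M3 — indicator I1 active miss; parameter X depressed match; signal on channel 2 miss; indicator I2 active match; signal on channel 4 match; parameter Z depressed miss
(B) process P2 — indicator I1 active match; parameter X depressed match; signal on channel 2 match; indicator I2 active match; signal on channel 4 match; parameter Z depressed miss
(C) mechanism M2 — indicator I1 active miss; parameter X depressed match; signal on channel 2 match; indicator I2 active match; signal on channel 4 match; parameter Z depressed match
(D) mechanism M1 — indicator I1 active match; parameter X depressed match; signal on channel 2 match (by parameter Z depressed → signal on channel 2); indicator I2 active match (by parameter Z depressed → indicator I2 active); signal on channel 4 match (by parameter Z depressed → signal on channel 4); parameter Z depressed match
(E) process P3 — indicator I1 active match; parameter X depressed match; signal on channel 2 match; indicator I2 active miss; signal on channel 4 match; parameter Z depressed miss
(D) is the only candidate with no mismatches.

D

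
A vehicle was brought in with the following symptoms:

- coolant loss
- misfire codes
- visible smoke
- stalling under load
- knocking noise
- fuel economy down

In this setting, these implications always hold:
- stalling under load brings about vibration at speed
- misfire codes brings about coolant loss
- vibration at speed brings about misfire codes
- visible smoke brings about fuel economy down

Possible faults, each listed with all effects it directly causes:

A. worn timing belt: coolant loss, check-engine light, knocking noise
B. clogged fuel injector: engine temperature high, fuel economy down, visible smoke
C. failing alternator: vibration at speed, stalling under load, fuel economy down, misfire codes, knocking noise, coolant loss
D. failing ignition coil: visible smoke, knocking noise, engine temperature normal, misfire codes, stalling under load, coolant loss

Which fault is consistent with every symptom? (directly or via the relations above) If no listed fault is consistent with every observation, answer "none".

Per-candidate check:
(A) worn timing belt — does not account for misfire codes, visible smoke, stalling under load, fuel economy down
(B) clogged fuel injector — does not account for coolant loss, misfire codes, stalling under load, knocking noise
(C) failing alternator — coolant loss yes; misfire codes yes; visible smoke NO; stalling under load yes; knocking noise yes; fuel economy down yes
(D) failing ignition coil — accounts for every observation (fuel economy down through visible smoke → fuel economy down)
(D) is the only candidate with no mismatches.

D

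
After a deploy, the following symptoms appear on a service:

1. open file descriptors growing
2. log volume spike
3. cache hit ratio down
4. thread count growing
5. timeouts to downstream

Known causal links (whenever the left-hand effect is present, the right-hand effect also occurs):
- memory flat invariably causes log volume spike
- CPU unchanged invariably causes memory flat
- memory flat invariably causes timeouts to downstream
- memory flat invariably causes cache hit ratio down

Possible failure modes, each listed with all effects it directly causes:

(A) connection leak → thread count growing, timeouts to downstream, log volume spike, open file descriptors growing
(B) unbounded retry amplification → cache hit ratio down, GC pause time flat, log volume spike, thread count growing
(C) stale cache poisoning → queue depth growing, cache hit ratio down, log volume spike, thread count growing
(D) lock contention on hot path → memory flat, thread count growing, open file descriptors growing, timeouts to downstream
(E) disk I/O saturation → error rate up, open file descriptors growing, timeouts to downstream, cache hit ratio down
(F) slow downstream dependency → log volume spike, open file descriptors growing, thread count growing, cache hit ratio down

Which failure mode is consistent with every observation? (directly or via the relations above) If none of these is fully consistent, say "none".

D

Testing each hypothesis:
(A) connection leak — open file descriptors growing +; log volume spike +; cache hit ratio down -; thread count growing +; timeouts to downstream +
(B) unbounded retry amplification — open file descriptors growing -; log volume spike +; cache hit ratio down +; thread count growing +; timeouts to downstream -
(C) stale cache poisoning — open file descriptors growing -; log volume spike +; cache hit ratio down +; thread count growing +; timeouts to downstream -
(D) lock contention on hot path — open file descriptors growing +; log volume spike + (by memory flat → log volume spike); cache hit ratio down + (by memory flat → cache hit ratio down); thread count growing +; timeouts to downstream +
(E) disk I/O saturation — open file descriptors growing +; log volume spike -; cache hit ratio down +; thread count growing -; timeouts to downstream +
(F) slow downstream dependency — open file descriptors growing +; log volume spike +; cache hit ratio down +; thread count growing +; timeouts to downstream -
Only (D) is consistent with every observation.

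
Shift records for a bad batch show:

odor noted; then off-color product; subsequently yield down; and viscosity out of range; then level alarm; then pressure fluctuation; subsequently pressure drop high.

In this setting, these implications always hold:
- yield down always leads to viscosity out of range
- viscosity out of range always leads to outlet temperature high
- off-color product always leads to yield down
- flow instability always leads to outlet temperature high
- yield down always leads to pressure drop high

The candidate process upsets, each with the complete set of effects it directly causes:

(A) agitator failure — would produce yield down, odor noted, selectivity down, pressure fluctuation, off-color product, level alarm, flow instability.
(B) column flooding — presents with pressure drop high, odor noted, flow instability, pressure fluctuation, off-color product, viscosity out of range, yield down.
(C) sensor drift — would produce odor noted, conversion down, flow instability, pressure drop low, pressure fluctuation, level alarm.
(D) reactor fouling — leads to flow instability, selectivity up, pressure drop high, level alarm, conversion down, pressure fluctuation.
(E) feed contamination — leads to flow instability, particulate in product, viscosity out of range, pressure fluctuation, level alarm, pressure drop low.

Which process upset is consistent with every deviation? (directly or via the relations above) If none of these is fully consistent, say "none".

A

For each candidate, compare predicted effects to what was observed:
(A) agitator failure — odor noted ✓; off-color product ✓; yield down ✓; viscosity out of range ✓ (via yield down → viscosity out of range); level alarm ✓; pressure fluctuation ✓; pressure drop high ✓ (via yield down → pressure drop high)
(B) column flooding — does not account for level alarm
(C) sensor drift — fails on off-color product, yield down, viscosity out of range, pressure drop high (predicts pressure drop low, not pressure drop high)
(D) reactor fouling — odor noted ✗; off-color product ✗; yield down ✗; viscosity out of range ✗; level alarm ✓; pressure fluctuation ✓; pressure drop high ✓
(E) feed contamination — odor noted ✗; off-color product ✗; yield down ✗; viscosity out of range ✓; level alarm ✓; pressure fluctuation ✓; pressure drop high ✗
Only (A) is consistent with every observation.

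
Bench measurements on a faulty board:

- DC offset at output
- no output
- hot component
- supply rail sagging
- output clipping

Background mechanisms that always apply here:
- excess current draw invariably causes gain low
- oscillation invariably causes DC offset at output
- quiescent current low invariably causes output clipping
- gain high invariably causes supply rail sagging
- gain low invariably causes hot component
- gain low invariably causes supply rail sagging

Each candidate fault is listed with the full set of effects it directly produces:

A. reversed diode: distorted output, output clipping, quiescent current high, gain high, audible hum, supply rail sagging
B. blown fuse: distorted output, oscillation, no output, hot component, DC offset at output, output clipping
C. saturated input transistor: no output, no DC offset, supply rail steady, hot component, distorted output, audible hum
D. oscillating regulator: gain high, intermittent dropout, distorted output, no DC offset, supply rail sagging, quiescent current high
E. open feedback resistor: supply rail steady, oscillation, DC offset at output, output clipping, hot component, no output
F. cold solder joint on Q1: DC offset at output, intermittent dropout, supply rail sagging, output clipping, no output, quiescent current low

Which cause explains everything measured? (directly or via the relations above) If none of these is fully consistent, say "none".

none

Checking each candidate against the observations:
(A) reversed diode — does not account for DC offset at output, no output, hot component
(B) blown fuse — DC offset at output yes; no output yes; hot component yes; supply rail sagging NO; output clipping yes
(C) saturated input transistor — fails on DC offset at output, supply rail sagging, output clipping (predicts no DC offset, not DC offset at output; predicts supply rail steady, not supply rail sagging)
(D) oscillating regulator — fails on DC offset at output, no output, hot component, output clipping (predicts no DC offset, not DC offset at output)
(E) open feedback resistor — DC offset at output yes; no output yes; hot component yes; supply rail sagging NO; output clipping yes
(F) cold solder joint on Q1 — DC offset at output yes; no output yes; hot component NO; supply rail sagging yes; output clipping yes
No candidate is consistent with all observations.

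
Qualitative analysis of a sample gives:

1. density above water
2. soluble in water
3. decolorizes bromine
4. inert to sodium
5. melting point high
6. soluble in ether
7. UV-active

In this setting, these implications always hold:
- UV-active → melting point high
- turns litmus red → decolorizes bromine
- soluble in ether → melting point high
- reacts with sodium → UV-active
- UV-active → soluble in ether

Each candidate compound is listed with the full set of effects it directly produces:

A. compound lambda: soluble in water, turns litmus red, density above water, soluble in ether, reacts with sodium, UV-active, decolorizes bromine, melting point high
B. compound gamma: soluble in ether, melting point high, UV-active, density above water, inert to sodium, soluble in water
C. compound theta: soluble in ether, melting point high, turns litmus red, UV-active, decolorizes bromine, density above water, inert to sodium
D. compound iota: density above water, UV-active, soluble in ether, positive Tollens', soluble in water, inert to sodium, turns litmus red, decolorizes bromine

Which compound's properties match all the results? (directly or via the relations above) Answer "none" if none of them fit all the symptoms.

For each candidate, compare predicted effects to what was observed:
(A) compound lambda — fails on inert to sodium (predicts reacts with sodium, not inert to sodium)
(B) compound gamma — density above water +; soluble in water +; decolorizes bromine -; inert to sodium +; melting point high +; soluble in ether +; UV-active +
(C) compound theta — density above water +; soluble in water -; decolorizes bromine +; inert to sodium +; melting point high +; soluble in ether +; UV-active +
(D) compound iota — accounts for every observation (melting point high by UV-active → melting point high)
(D) is the only candidate with no mismatches.

D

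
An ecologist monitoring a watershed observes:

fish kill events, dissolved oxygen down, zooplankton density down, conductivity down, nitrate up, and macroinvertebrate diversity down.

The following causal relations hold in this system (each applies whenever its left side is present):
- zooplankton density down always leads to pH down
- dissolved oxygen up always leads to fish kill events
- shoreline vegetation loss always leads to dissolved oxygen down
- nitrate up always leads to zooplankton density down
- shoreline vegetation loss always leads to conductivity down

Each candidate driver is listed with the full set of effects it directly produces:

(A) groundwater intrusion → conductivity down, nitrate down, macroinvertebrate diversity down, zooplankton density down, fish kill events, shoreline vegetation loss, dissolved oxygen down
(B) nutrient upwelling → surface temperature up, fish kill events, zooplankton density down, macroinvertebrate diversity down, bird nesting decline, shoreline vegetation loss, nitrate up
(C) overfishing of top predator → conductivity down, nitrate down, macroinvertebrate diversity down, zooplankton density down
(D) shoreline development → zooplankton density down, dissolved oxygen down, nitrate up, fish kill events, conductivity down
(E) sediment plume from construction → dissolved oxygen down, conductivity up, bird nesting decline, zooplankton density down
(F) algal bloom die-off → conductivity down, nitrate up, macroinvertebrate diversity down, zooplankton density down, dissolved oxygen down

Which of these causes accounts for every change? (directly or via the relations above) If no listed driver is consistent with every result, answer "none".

B

Testing each hypothesis:
(A) groundwater intrusion — fish kill events yes; dissolved oxygen down yes; zooplankton density down yes; conductivity down yes; nitrate up NO; macroinvertebrate diversity down yes
(B) nutrient upwelling — fish kill events yes; dissolved oxygen down yes (by shoreline vegetation loss → dissolved oxygen down); zooplankton density down yes; conductivity down yes (by shoreline vegetation loss → conductivity down); nitrate up yes; macroinvertebrate diversity down yes
(C) overfishing of top predator — fish kill events NO; dissolved oxygen down NO; zooplankton density down yes; conductivity down yes; nitrate up NO; macroinvertebrate diversity down yes
(D) shoreline development — does not account for macroinvertebrate diversity down
(E) sediment plume from construction — fails on fish kill events, conductivity down, nitrate up, macroinvertebrate diversity down (predicts conductivity up, not conductivity down)
(F) algal bloom die-off — fish kill events NO; dissolved oxygen down yes; zooplankton density down yes; conductivity down yes; nitrate up yes; macroinvertebrate diversity down yes
(B) alone accounts for all the evidence.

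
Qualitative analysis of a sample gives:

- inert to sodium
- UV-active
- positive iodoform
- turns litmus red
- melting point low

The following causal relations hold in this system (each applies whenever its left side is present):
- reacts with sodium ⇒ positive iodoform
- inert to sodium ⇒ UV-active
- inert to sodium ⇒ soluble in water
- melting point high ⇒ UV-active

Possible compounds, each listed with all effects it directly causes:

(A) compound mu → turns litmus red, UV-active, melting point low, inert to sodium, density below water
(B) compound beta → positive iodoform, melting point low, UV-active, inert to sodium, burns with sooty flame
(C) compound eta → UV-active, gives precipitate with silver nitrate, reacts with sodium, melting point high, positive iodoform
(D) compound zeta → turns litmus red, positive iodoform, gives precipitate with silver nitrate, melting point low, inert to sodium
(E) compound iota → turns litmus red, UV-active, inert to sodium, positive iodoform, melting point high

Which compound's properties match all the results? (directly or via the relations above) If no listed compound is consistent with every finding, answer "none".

D

Testing each hypothesis:
(A) compound mu — inert to sodium match; UV-active match; positive iodoform miss; turns litmus red match; melting point low match
(B) compound beta — does not account for turns litmus red
(C) compound eta — inert to sodium miss; UV-active match; positive iodoform match; turns litmus red miss; melting point low miss
(D) compound zeta — accounts for every observation (UV-active by inert to sodium → UV-active)
(E) compound iota — inert to sodium match; UV-active match; positive iodoform match; turns litmus red match; melting point low miss
(D) alone accounts for all the evidence.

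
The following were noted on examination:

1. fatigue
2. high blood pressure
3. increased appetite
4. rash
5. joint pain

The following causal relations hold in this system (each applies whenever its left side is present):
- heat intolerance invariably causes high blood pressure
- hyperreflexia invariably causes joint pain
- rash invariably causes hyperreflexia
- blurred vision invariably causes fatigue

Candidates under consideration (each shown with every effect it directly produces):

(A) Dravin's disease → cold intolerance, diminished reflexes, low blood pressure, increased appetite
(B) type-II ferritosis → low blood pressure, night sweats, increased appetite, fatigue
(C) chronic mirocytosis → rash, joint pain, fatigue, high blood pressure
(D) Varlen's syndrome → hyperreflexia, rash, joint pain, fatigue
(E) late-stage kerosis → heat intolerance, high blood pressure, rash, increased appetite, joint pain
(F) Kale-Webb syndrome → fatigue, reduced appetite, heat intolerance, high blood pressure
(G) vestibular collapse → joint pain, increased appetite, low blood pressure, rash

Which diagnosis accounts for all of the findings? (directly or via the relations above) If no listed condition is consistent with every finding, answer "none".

Testing each hypothesis:
(A) Dravin's disease — fails on fatigue, high blood pressure, rash, joint pain (predicts low blood pressure, not high blood pressure)
(B) type-II ferritosis — fatigue match; high blood pressure miss; increased appetite match; rash miss; joint pain miss
(C) chronic mirocytosis — fatigue match; high blood pressure match; increased appetite miss; rash match; joint pain match
(D) Varlen's syndrome — fatigue match; high blood pressure miss; increased appetite miss; rash match; joint pain match
(E) late-stage kerosis — fatigue miss; high blood pressure match; increased appetite match; rash match; joint pain match
(F) Kale-Webb syndrome — fatigue match; high blood pressure match; increased appetite miss; rash miss; joint pain miss
(G) vestibular collapse — fatigue miss; high blood pressure miss; increased appetite match; rash match; joint pain match
None of the listed candidates fits everything.

none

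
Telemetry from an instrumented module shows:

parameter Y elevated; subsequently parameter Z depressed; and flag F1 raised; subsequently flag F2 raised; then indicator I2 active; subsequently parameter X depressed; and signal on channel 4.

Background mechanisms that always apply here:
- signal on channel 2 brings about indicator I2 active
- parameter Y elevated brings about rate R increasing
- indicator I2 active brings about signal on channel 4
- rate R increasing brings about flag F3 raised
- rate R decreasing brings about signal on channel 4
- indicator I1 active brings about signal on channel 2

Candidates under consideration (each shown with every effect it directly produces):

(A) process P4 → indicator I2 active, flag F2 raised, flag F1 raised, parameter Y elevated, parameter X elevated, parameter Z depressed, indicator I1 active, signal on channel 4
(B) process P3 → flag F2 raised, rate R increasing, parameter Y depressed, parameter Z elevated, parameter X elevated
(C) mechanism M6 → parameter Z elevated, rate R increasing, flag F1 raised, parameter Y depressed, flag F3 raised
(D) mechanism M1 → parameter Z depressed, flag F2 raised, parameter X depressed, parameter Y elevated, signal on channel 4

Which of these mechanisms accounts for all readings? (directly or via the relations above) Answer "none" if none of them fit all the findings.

Checking each candidate against the observations:
(A) process P4 — parameter Y elevated +; parameter Z depressed +; flag F1 raised +; flag F2 raised +; indicator I2 active +; parameter X depressed -; signal on channel 4 +
(B) process P3 — parameter Y elevated -; parameter Z depressed -; flag F1 raised -; flag F2 raised +; indicator I2 active -; parameter X depressed -; signal on channel 4 -
(C) mechanism M6 — fails on parameter Y elevated, parameter Z depressed, flag F2 raised, indicator I2 active, parameter X depressed, signal on channel 4 (predicts parameter Y depressed, not parameter Y elevated; predicts parameter Z elevated, not parameter Z depressed)
(D) mechanism M1 — parameter Y elevated +; parameter Z depressed +; flag F1 raised -; flag F2 raised +; indicator I2 active -; parameter X depressed +; signal on channel 4 +
No candidate is consistent with all observations.

none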